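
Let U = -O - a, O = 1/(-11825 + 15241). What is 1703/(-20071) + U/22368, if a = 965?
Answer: -196287544175/1533606805248 ≈ -0.12799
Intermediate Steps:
O = 1/3416 ≈ 0.00029274
U = -3296441/3416 (U = -1*1/3416 - 1*965 = -1/3416 - 965 = -3296441/3416 ≈ -965.00)
1703/(-20071) + U/22368 = 1703/(-20071) - 3296441/3416/22368 = 1703*(-1/20071) - 3296441/3416*1/22368 = -1703/20071 - 3296441/76409088 = -196287544175/1533606805248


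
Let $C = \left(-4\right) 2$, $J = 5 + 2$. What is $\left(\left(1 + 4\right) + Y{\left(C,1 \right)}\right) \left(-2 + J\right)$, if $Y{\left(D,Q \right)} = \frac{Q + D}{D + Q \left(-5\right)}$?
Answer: $\frac{360}{13} \approx 27.692$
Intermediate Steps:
$J = 7$
$C = -8$
$Y{\left(D,Q \right)} = \frac{D + Q}{D - 5 Q}$
$\left(\left(1 + 4\right) + Y{\left(C,1 \right)}\right) \left(-2 + J\right) = \left(\left(1 + 4\right) + \frac{-8 + 1}{-8 - 5}\right) \left(-2 + 7\right) = \left(5 + \frac{1}{-8 - 5} \left(-7\right)\right) 5 = \left(5 + \frac{1}{-13} \left(-7\right)\right) 5 = \left(5 - - \frac{7}{13}\right) 5 = \left(5 + \frac{7}{13}\right) 5 = \frac{72}{13} \cdot 5 = \frac{360}{13}$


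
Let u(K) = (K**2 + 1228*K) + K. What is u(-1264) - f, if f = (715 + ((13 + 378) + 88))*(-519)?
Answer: 663926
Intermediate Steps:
u(K) = K**2 + 1229*K
f = -619686 (f = (715 + (391 + 88))*(-519) = (715 + 479)*(-519) = 1194*(-519) = -619686)
u(-1264) - f = -1264*(1229 - 1264) - 1*(-619686) = -1264*(-35) + 619686 = 44240 + 619686 = 663926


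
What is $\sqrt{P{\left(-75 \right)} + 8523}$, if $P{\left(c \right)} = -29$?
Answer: $\sqrt{8494} \approx 92.163$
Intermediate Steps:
$\sqrt{P{\left(-75 \right)} + 8523} = \sqrt{-29 + 8523} = \sqrt{8494}$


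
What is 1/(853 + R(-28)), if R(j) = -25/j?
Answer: 28/23909 ≈ 0.0011711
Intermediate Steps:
1/(853 + R(-28)) = 1/(853 - 25/(-28)) = 1/(853 - 25*(-1/28)) = 1/(853 + 25/28) = 1/(23909/28) = 28/23909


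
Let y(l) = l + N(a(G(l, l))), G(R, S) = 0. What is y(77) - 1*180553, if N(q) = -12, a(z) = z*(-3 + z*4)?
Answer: -180488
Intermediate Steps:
a(z) = z*(-3 + 4*z)
y(l) = -12 + l (y(l) = l - 12 = -12 + l)
y(77) - 1*180553 = (-12 + 77) - 1*180553 = 65 - 180553 = -180488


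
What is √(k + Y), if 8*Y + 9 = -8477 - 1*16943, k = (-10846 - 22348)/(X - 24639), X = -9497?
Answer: I*√925703026366/17068 ≈ 56.371*I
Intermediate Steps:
k = 16597/17068 (k = (-10846 - 22348)/(-9497 - 24639) = -33194/(-34136) = -33194*(-1/34136) = 16597/17068 ≈ 0.97240)
Y = -25429/8 (Y = -9/8 + (-8477 - 1*16943)/8 = -9/8 + (-8477 - 16943)/8 = -9/8 + (⅛)*(-25420) = -9/8 - 6355/2 = -25429/8 ≈ -3178.6)
√(k + Y) = √(16597/17068 - 25429/8) = √(-108472349/34136) = I*√925703026366/17068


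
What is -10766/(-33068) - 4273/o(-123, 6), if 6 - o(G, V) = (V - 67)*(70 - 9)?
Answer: -7226763/8803174 ≈ -0.82093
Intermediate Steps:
o(G, V) = 4093 - 61*V (o(G, V) = 6 - (V - 67)*(70 - 9) = 6 - (-67 + V)*61 = 6 - (-4087 + 61*V) = 6 + (4087 - 61*V) = 4093 - 61*V)
-10766/(-33068) - 4273/o(-123, 6) = -10766/(-33068) - 4273/(4093 - 61*6) = -10766*(-1/33068) - 4273/(4093 - 366) = 769/2362 - 4273/3727 = -7226763/8803174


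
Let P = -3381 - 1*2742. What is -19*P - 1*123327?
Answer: -6990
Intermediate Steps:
P = -6123 (P = -3381 - 2742 = -6123)
-19*P - 1*123327 = -19*(-6123) - 1*123327 = 116337 - 123327 = -6990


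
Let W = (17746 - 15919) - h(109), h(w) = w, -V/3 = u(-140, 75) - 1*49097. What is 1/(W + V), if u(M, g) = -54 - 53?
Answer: 1/149330 ≈ 6.6966e-6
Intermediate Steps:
u(M, g) = -107
V = 147612 (V = -3*(-107 - 1*49097) = -3*(-107 - 49097) = -3*(-49204) = 147612)
W = 1718 (W = (17746 - 15919) - 1*109 = 1827 - 109 = 1718)
1/(W + V) = 1/(1718 + 147612) = 1/149330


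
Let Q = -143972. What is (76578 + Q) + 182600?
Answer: 115206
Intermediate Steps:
(76578 + Q) + 182600 = (76578 - 143972) + 182600 = -67394 + 182600 = 115206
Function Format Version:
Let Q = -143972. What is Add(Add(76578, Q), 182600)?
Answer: 115206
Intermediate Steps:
Add(Add(76578, Q), 182600) = Add(Add(76578, -143972), 182600) = Add(-67394, 182600) = 115206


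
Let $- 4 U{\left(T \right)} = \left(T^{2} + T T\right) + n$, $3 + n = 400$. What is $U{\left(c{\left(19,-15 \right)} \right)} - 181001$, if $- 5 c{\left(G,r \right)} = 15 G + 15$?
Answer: $- \frac{731601}{4} \approx -1.829 \cdot 10^{5}$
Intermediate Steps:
$n = 397$ ($n = -3 + 400 = 397$)
$c{\left(G,r \right)} = -3 - 3 G$ ($c{\left(G,r \right)} = - \frac{15 G + 15}{5} = - \frac{15 + 15 G}{5} = -3 - 3 G$)
$U{\left(T \right)} = - \frac{397}{4} - \frac{T^{2}}{2}$ ($U{\left(T \right)} = - \frac{\left(T^{2} + T T\right) + 397}{4} = - \frac{\left(T^{2} + T^{2}\right) + 397}{4} = - \frac{2 T^{2} + 397}{4} = - \frac{397 + 2 T^{2}}{4} = - \frac{397}{4} - \frac{T^{2}}{2}$)
$U{\left(c{\left(19,-15 \right)} \right)} - 181001 = \left(- \frac{397}{4} - \frac{\left(-3 - 57\right)^{2}}{2}\right) - 181001 = \left(- \frac{397}{4} - \frac{\left(-60\right)^{2}}{2}\right) - 181001 = \left(- \frac{397}{4} - 1800\right) - 181001 = - \frac{7597}{4} - 181001 = - \frac{731601}{4}$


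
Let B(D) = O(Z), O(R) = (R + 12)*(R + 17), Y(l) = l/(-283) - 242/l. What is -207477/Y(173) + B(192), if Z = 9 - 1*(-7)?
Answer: 1138755767/10935 ≈ 1.0414e+5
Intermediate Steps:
Z = 16 (Z = 9 + 7 = 16)
Y(l) = -242/l - l/283 (Y(l) = l*(-1/283) - 242/l = -l/283 - 242/l = -242/l - l/283)
O(R) = (12 + R)*(17 + R)
B(D) = 924 (B(D) = 204 + 16**2 + 29*16 = 204 + 256 + 464 = 924)
-207477/Y(173) + B(192) = -207477/(-242/173 - 1/283*173) + 924 = -207477/(-242*1/173 - 173/283) + 924 = -207477/(-242/173 - 173/283) + 924 = -207477/(-98415/48959) + 924 = -207477*(-48959/98415) + 924 = 1128651827/10935 + 924 = 1138755767/10935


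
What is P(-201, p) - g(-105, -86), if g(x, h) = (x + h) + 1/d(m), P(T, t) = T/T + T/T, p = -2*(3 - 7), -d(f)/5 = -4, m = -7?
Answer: 3859/20 ≈ 192.95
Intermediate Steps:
d(f) = 20 (d(f) = -5*(-4) = 20)
p = 8 (p = -2*(-4) = 8)
P(T, t) = 2 (P(T, t) = 1 + 1 = 2)
g(x, h) = 1/20 + h + x (g(x, h) = (x + h) + 1/20 = (h + x) + 1/20 = 1/20 + h + x)
P(-201, p) - g(-105, -86) = 2 - (1/20 - 86 - 105) = 2 - 1*(-3819/20) = 2 + 3819/20 = 3859/20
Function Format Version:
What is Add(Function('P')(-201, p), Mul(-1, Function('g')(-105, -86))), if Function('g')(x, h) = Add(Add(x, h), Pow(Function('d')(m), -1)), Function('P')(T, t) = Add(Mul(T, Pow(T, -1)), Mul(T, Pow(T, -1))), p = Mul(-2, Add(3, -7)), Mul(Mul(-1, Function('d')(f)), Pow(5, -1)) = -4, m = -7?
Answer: Rational(3859, 20) ≈ 192.95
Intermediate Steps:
Function('d')(f) = 20 (Function('d')(f) = Mul(-5, -4) = 20)
p = 8 (p = Mul(-2, -4) = 8)
Function('P')(T, t) = 2 (Function('P')(T, t) = Add(1, 1) = 2)
Function('g')(x, h) = Add(Rational(1, 20), h, x) (Function('g')(x, h) = Add(Add(x, h), Pow(20, -1)) = Add(Add(h, x), Rational(1, 20)) = Add(Rational(1, 20), h, x))
Add(Function('P')(-201, p), Mul(-1, Function('g')(-105, -86))) = Add(2, Mul(-1, Add(Rational(1, 20), -86, -105))) = Add(2, Mul(-1, Rational(-3819, 20))) = Add(2, Rational(3819, 20)) = Rational(3859, 20)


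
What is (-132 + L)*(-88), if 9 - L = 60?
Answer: 16104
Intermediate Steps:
L = -51 (L = 9 - 1*60 = 9 - 60 = -51)
(-132 + L)*(-88) = (-132 - 51)*(-88) = -183*(-88) = 16104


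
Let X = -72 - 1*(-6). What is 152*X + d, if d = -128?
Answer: -10160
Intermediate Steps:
X = -66 (X = -72 + 6 = -66)
152*X + d = 152*(-66) - 128 = -10032 - 128 = -10160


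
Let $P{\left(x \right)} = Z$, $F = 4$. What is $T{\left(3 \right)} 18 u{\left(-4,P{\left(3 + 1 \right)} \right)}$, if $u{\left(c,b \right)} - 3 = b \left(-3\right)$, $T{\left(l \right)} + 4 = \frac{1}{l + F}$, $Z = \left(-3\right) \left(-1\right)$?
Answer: $\frac{2916}{7} \approx 416.57$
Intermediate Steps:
$Z = 3$
$P{\left(x \right)} = 3$
$T{\left(l \right)} = -4 + \frac{1}{4 + l}$ ($T{\left(l \right)} = -4 + \frac{1}{l + 4} = -4 + \frac{1}{4 + l}$)
$u{\left(c,b \right)} = 3 - 3 b$ ($u{\left(c,b \right)} = 3 + b \left(-3\right) = 3 - 3 b$)
$T{\left(3 \right)} 18 u{\left(-4,P{\left(3 + 1 \right)} \right)} = \frac{-15 - 12}{4 + 3} \cdot 18 \left(3 - 9\right) = \frac{-15 - 12}{7} \cdot 18 \left(3 - 9\right) = \frac{1}{7} \left(-27\right) 18 \left(-6\right) = \left(- \frac{27}{7}\right) 18 \left(-6\right) = \left(- \frac{486}{7}\right) \left(-6\right) = \frac{2916}{7}$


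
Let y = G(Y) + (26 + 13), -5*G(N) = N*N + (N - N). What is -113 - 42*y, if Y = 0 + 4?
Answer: -8083/5 ≈ -1616.6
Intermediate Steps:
Y = 4
G(N) = -N²/5 (G(N) = -(N*N + (N - N))/5 = -(N² + 0)/5 = -N²/5)
y = 179/5 (y = -⅕*4² + (26 + 13) = -⅕*16 + 39 = -16/5 + 39 = 179/5 ≈ 35.800)
-113 - 42*y = -113 - 42*179/5 = -113 - 7518/5 = -8083/5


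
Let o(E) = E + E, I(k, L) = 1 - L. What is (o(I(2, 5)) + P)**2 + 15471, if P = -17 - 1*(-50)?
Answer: 16096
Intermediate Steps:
o(E) = 2*E
P = 33 (P = -17 + 50 = 33)
(o(I(2, 5)) + P)**2 + 15471 = (2*(1 - 1*5) + 33)**2 + 15471 = (2*(1 - 5) + 33)**2 + 15471 = (2*(-4) + 33)**2 + 15471 = (-8 + 33)**2 + 15471 = 25**2 + 15471 = 625 + 15471 = 16096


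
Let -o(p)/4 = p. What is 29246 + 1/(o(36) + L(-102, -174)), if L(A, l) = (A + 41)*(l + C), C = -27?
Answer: 354373783/12117 ≈ 29246.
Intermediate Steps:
o(p) = -4*p
L(A, l) = (-27 + l)*(41 + A) (L(A, l) = (A + 41)*(l - 27) = (41 + A)*(-27 + l) = (-27 + l)*(41 + A))
29246 + 1/(o(36) + L(-102, -174)) = 29246 + 1/(-4*36 + (-1107 - 27*(-102) + 41*(-174) - 102*(-174))) = 29246 + 1/(-144 + (-1107 + 2754 - 7134 + 17748)) = 29246 + 1/(-144 + 12261) = 29246 + 1/12117 = 354373783/12117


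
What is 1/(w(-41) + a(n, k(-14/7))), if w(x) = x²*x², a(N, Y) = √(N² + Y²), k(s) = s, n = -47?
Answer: 2825761/7984925226908 - √2213/7984925226908 ≈ 3.5388e-7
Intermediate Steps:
w(x) = x⁴
1/(w(-41) + a(n, k(-14/7))) = 1/((-41)⁴ + √((-47)² + (-14/7)²)) = 1/(2825761 + √(2209 + (-14*⅐)²)) = 1/(2825761 + √(2209 + (-2)²)) = 1/(2825761 + √(2209 + 4)) = 1/(2825761 + √2213)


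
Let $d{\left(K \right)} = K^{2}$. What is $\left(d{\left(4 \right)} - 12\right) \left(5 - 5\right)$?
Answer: $0$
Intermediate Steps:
$\left(d{\left(4 \right)} - 12\right) \left(5 - 5\right) = \left(4^{2} - 12\right) \left(5 - 5\right) = \left(16 - 12\right) \left(5 - 5\right) = 4 \cdot 0 = 0$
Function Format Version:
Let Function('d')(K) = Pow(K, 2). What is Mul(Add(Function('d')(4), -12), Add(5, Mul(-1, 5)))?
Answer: 0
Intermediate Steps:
Mul(Add(Function('d')(4), -12), Add(5, Mul(-1, 5))) = Mul(Add(Pow(4, 2), -12), Add(5, Mul(-1, 5))) = Mul(Add(16, -12), Add(5, -5)) = Mul(4, 0) = 0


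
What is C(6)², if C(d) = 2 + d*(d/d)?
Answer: 64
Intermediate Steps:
C(d) = 2 + d (C(d) = 2 + d*1 = 2 + d)
C(6)² = (2 + 6)² = 8² = 64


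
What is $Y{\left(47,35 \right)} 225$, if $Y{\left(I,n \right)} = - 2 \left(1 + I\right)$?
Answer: $-21600$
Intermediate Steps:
$Y{\left(I,n \right)} = -2 - 2 I$
$Y{\left(47,35 \right)} 225 = \left(-2 - 94\right) 225 = \left(-96\right) 225 = -21600$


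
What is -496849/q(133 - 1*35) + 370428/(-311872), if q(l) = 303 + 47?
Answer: -19385367641/13644400 ≈ -1420.8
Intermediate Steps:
q(l) = 350
-496849/q(133 - 1*35) + 370428/(-311872) = -496849/350 + 370428/(-311872) = -496849*1/350 + 370428*(-1/311872) = -496849/350 - 92607/77968 = -19385367641/13644400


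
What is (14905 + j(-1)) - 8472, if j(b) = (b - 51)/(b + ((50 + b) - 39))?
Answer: 57845/9 ≈ 6427.2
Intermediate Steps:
j(b) = (-51 + b)/(11 + 2*b) (j(b) = (-51 + b)/(b + (11 + b)) = (-51 + b)/(11 + 2*b))
(14905 + j(-1)) - 8472 = (14905 + (-51 - 1)/(11 + 2*(-1))) - 8472 = (14905 - 52/(11 - 2)) - 8472 = (14905 - 52/9) - 8472 = 134093/9 - 8472 = 57845/9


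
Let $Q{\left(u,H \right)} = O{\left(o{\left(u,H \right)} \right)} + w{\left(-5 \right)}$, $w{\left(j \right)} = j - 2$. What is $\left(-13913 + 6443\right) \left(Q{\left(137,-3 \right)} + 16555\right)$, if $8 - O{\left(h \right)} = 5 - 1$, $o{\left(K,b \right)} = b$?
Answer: $-123643440$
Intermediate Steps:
$O{\left(h \right)} = 4$ ($O{\left(h \right)} = 8 - \left(5 - 1\right) = 8 - 4 = 4$)
$w{\left(j \right)} = -2 + j$ ($w{\left(j \right)} = j - 2 = -2 + j$)
$Q{\left(u,H \right)} = -3$ ($Q{\left(u,H \right)} = 4 - 7 = -3$)
$\left(-13913 + 6443\right) \left(Q{\left(137,-3 \right)} + 16555\right) = \left(-13913 + 6443\right) \left(-3 + 16555\right) = \left(-7470\right) 16552 = -123643440$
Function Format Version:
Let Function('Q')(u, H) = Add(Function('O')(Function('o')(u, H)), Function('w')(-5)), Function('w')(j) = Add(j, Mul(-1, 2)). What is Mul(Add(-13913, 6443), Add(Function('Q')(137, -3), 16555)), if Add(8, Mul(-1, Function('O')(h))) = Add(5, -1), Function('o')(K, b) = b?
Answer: -123643440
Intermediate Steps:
Function('O')(h) = 4 (Function('O')(h) = Add(8, Mul(-1, Add(5, -1))) = Add(8, Mul(-1, 4)) = Add(8, -4) = 4)
Function('w')(j) = Add(-2, j) (Function('w')(j) = Add(j, -2) = Add(-2, j))
Function('Q')(u, H) = -3 (Function('Q')(u, H) = Add(4, Add(-2, -5)) = Add(4, -7) = -3)
Mul(Add(-13913, 6443), Add(Function('Q')(137, -3), 16555)) = Mul(Add(-13913, 6443), Add(-3, 16555)) = Mul(-7470, 16552) = -123643440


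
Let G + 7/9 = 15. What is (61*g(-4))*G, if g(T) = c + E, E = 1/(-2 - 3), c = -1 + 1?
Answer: -7808/45 ≈ -173.51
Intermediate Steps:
G = 128/9 (G = -7/9 + 15 = 128/9 ≈ 14.222)
c = 0
E = -1/5 (E = 1/(-5) = -1/5 ≈ -0.20000)
g(T) = -1/5 (g(T) = 0 - 1/5 = -1/5)
(61*g(-4))*G = (61*(-1/5))*(128/9) = -61/5*128/9 = -7808/45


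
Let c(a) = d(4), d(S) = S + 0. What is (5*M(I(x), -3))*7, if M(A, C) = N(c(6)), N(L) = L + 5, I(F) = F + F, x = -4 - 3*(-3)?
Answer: 315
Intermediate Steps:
d(S) = S
x = 5 (x = -4 + 9 = 5)
c(a) = 4
I(F) = 2*F
N(L) = 5 + L
M(A, C) = 9 (M(A, C) = 5 + 4 = 9)
(5*M(I(x), -3))*7 = (5*9)*7 = 45*7 = 315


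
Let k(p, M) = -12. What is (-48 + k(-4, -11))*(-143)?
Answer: 8580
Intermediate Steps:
(-48 + k(-4, -11))*(-143) = (-48 - 12)*(-143) = -60*(-143) = 8580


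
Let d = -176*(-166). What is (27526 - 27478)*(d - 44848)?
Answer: -750336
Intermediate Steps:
d = 29216
(27526 - 27478)*(d - 44848) = (27526 - 27478)*(29216 - 44848) = 48*(-15632) = -750336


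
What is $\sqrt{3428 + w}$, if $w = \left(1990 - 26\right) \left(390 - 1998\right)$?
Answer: $2 i \sqrt{788671} \approx 1776.1 i$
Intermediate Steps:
$w = -3158112$ ($w = 1964 \left(-1608\right) = -3158112$)
$\sqrt{3428 + w} = \sqrt{3428 - 3158112} = \sqrt{-3154684} = 2 i \sqrt{788671}$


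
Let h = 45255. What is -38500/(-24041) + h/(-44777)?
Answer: 635939045/1076483857 ≈ 0.59076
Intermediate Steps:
-38500/(-24041) + h/(-44777) = -38500/(-24041) + 45255/(-44777) = -38500*(-1/24041) + 45255*(-1/44777) = 38500/24041 - 45255/44777 = 635939045/1076483857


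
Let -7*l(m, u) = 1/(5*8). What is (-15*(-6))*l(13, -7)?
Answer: -9/28 ≈ -0.32143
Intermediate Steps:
l(m, u) = -1/280 (l(m, u) = -1/(7*(5*8)) = -1/7/40 = -1/7*1/40 = -1/280)
(-15*(-6))*l(13, -7) = -15*(-6)*(-1/280) = 90*(-1/280) = -9/28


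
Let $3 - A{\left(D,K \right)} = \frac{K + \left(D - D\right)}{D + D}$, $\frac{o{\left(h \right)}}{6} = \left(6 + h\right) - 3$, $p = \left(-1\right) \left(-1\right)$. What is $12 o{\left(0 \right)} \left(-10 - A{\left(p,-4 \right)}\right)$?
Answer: $-3240$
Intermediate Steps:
$p = 1$
$o{\left(h \right)} = 18 + 6 h$ ($o{\left(h \right)} = 6 \left(\left(6 + h\right) - 3\right) = 6 \left(3 + h\right) = 18 + 6 h$)
$A{\left(D,K \right)} = 3 - \frac{K}{2 D}$ ($A{\left(D,K \right)} = 3 - \frac{K + \left(D - D\right)}{D + D} = 3 - \frac{K + 0}{2 D} = 3 - K \frac{1}{2 D} = 3 - \frac{K}{2 D}$)
$12 o{\left(0 \right)} \left(-10 - A{\left(p,-4 \right)}\right) = 12 \left(18 + 6 \cdot 0\right) \left(-10 - \left(3 - - \frac{2}{1}\right)\right) = 12 \left(18 + 0\right) \left(-10 - \left(3 - \left(-2\right) 1\right)\right) = 12 \cdot 18 \left(-10 - \left(3 + 2\right)\right) = 216 \left(-10 - 5\right) = 216 \left(-15\right) = -3240$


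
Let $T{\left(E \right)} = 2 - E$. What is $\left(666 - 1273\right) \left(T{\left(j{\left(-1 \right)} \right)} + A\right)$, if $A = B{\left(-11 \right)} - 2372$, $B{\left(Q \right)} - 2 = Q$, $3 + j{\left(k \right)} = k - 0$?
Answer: $1441625$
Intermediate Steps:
$j{\left(k \right)} = -3 + k$ ($j{\left(k \right)} = -3 + \left(k - 0\right) = -3 + \left(k + 0\right) = -3 + k$)
$B{\left(Q \right)} = 2 + Q$
$A = -2381$ ($A = \left(2 - 11\right) - 2372 = -9 - 2372 = -2381$)
$\left(666 - 1273\right) \left(T{\left(j{\left(-1 \right)} \right)} + A\right) = \left(666 - 1273\right) \left(\left(2 - \left(-3 - 1\right)\right) - 2381\right) = \left(666 + \left(-2135 + 862\right)\right) \left(\left(2 - -4\right) - 2381\right) = \left(666 - 1273\right) \left(\left(2 + 4\right) - 2381\right) = - 607 \left(6 - 2381\right) = \left(-607\right) \left(-2375\right) = 1441625$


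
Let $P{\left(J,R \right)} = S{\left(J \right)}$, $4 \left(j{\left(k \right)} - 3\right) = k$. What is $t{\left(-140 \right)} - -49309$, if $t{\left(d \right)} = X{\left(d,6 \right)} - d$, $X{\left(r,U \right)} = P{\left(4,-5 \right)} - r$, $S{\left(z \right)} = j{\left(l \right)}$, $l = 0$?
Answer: $49592$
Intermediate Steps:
$j{\left(k \right)} = 3 + \frac{k}{4}$
$S{\left(z \right)} = 3$ ($S{\left(z \right)} = 3 + \frac{1}{4} \cdot 0 = 3 + 0 = 3$)
$P{\left(J,R \right)} = 3$
$X{\left(r,U \right)} = 3 - r$
$t{\left(d \right)} = 3 - 2 d$ ($t{\left(d \right)} = \left(3 - d\right) - d = 3 - 2 d$)
$t{\left(-140 \right)} - -49309 = \left(3 - -280\right) - -49309 = \left(3 + 280\right) + 49309 = 283 + 49309 = 49592$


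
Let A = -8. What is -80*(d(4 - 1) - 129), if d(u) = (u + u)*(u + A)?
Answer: 12720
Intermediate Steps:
d(u) = 2*u*(-8 + u) (d(u) = (u + u)*(u - 8) = (2*u)*(-8 + u) = 2*u*(-8 + u))
-80*(d(4 - 1) - 129) = -80*(2*(4 - 1)*(-8 + (4 - 1)) - 129) = -80*(2*3*(-8 + 3) - 129) = -80*(2*3*(-5) - 129) = -80*(-30 - 129) = -80*(-159) = 12720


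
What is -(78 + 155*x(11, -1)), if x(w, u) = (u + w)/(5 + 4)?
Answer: -2252/9 ≈ -250.22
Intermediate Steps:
x(w, u) = u/9 + w/9 (x(w, u) = (u + w)/9 = (u + w)*(⅑) = u/9 + w/9)
-(78 + 155*x(11, -1)) = -(78 + 155*((⅑)*(-1) + (⅑)*11)) = -(78 + 155*(-⅑ + 11/9)) = -(78 + 155*(10/9)) = -(78 + 1550/9) = -1*2252/9 = -2252/9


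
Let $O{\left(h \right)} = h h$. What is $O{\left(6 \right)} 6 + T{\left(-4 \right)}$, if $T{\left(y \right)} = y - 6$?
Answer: $206$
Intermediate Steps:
$T{\left(y \right)} = -6 + y$ ($T{\left(y \right)} = y - 6 = -6 + y$)
$O{\left(h \right)} = h^{2}$
$O{\left(6 \right)} 6 + T{\left(-4 \right)} = 6^{2} \cdot 6 - 10 = 36 \cdot 6 - 10 = 216 - 10 = 206$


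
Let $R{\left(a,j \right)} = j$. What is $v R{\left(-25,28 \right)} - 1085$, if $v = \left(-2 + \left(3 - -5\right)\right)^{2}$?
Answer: $-77$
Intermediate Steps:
$v = 36$ ($v = \left(-2 + \left(3 + 5\right)\right)^{2} = \left(-2 + 8\right)^{2} = 6^{2} = 36$)
$v R{\left(-25,28 \right)} - 1085 = 36 \cdot 28 - 1085 = 1008 - 1085 = -77$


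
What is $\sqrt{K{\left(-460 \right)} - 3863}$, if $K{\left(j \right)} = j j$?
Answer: $\sqrt{207737} \approx 455.78$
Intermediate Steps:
$K{\left(j \right)} = j^{2}$
$\sqrt{K{\left(-460 \right)} - 3863} = \sqrt{\left(-460\right)^{2} - 3863} = \sqrt{211600 - 3863} = \sqrt{207737}$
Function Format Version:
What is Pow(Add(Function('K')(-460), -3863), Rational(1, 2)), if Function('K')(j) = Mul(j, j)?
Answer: Pow(207737, Rational(1, 2)) ≈ 455.78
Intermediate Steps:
Function('K')(j) = Pow(j, 2)
Pow(Add(Function('K')(-460), -3863), Rational(1, 2)) = Pow(Add(Pow(-460, 2), -3863), Rational(1, 2)) = Pow(Add(211600, -3863), Rational(1, 2)) = Pow(207737, Rational(1, 2))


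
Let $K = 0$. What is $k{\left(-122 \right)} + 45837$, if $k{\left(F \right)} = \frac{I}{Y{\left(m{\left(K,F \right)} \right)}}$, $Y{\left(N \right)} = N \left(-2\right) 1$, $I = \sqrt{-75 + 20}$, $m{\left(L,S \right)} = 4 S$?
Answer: $45837 + \frac{i \sqrt{55}}{976} \approx 45837.0 + 0.0075986 i$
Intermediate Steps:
$I = i \sqrt{55}$ ($I = \sqrt{-55} = i \sqrt{55} \approx 7.4162 i$)
$Y{\left(N \right)} = - 2 N$ ($Y{\left(N \right)} = - 2 N 1 = - 2 N$)
$k{\left(F \right)} = - \frac{i \sqrt{55}}{8 F}$ ($k{\left(F \right)} = \frac{i \sqrt{55}}{\left(-2\right) 4 F} = \frac{i \sqrt{55}}{\left(-8\right) F} = i \sqrt{55} \left(- \frac{1}{8 F}\right) = - \frac{i \sqrt{55}}{8 F}$)
$k{\left(-122 \right)} + 45837 = - \frac{i \sqrt{55}}{8 \left(-122\right)} + 45837 = \left(- \frac{1}{8}\right) i \sqrt{55} \left(- \frac{1}{122}\right) + 45837 = \frac{i \sqrt{55}}{976} + 45837 = 45837 + \frac{i \sqrt{55}}{976}$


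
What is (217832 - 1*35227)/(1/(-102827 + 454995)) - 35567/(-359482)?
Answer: 23117438194138047/359482 ≈ 6.4308e+10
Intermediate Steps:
(217832 - 1*35227)/(1/(-102827 + 454995)) - 35567/(-359482) = (217832 - 35227)/(1/352168) - 35567*(-1/359482) = 182605/(1/352168) + 35567/359482 = 182605*352168 + 35567/359482 = 64307637640 + 35567/359482 = 23117438194138047/359482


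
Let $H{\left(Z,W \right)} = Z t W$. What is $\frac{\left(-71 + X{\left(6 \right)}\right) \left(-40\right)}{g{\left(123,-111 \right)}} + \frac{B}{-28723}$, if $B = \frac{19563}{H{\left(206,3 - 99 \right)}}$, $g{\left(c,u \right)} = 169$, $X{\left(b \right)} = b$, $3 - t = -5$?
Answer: $\frac{302947310373}{19691569664} \approx 15.385$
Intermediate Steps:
$t = 8$ ($t = 3 - -5 = 3 + 5 = 8$)
$H{\left(Z,W \right)} = 8 W Z$ ($H{\left(Z,W \right)} = Z 8 W = 8 Z W = 8 W Z$)
$B = - \frac{6521}{52736}$ ($B = \frac{19563}{8 \left(3 - 99\right) 206} = \frac{19563}{8 \left(-96\right) 206} = \frac{19563}{-158208} = 19563 \left(- \frac{1}{158208}\right) = - \frac{6521}{52736} \approx -0.12365$)
$\frac{\left(-71 + X{\left(6 \right)}\right) \left(-40\right)}{g{\left(123,-111 \right)}} + \frac{B}{-28723} = \frac{\left(-71 + 6\right) \left(-40\right)}{169} - \frac{6521}{52736 \left(-28723\right)} = \left(-65\right) \left(-40\right) \frac{1}{169} - - \frac{6521}{1514736128} = 2600 \cdot \frac{1}{169} + \frac{6521}{1514736128} = \frac{200}{13} + \frac{6521}{1514736128} = \frac{302947310373}{19691569664}$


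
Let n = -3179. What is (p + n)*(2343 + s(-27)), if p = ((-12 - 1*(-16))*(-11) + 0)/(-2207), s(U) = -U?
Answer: -16627941330/2207 ≈ -7.5342e+6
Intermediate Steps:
p = 44/2207 (p = ((-12 + 16)*(-11) + 0)*(-1/2207) = (4*(-11) + 0)*(-1/2207) = (-44 + 0)*(-1/2207) = -44*(-1/2207) = 44/2207 ≈ 0.019937)
(p + n)*(2343 + s(-27)) = (44/2207 - 3179)*(2343 - 1*(-27)) = -7016009*(2343 + 27)/2207 = -7016009/2207*2370 = -16627941330/2207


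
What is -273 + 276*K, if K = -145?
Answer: -40293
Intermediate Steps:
-273 + 276*K = -273 + 276*(-145) = -273 - 40020 = -40293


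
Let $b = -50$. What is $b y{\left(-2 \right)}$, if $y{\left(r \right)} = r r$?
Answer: $-200$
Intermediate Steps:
$y{\left(r \right)} = r^{2}$
$b y{\left(-2 \right)} = - 50 \left(-2\right)^{2} = \left(-50\right) 4 = -200$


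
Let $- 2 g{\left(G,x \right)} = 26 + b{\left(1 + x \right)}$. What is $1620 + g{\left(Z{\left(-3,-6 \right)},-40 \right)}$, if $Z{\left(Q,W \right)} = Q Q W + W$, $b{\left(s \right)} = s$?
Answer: $\frac{3253}{2} \approx 1626.5$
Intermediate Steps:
$Z{\left(Q,W \right)} = W + W Q^{2}$ ($Z{\left(Q,W \right)} = Q^{2} W + W = W Q^{2} + W = W + W Q^{2}$)
$g{\left(G,x \right)} = - \frac{27}{2} - \frac{x}{2}$ ($g{\left(G,x \right)} = - \frac{26 + \left(1 + x\right)}{2} = - \frac{27 + x}{2} = - \frac{27}{2} - \frac{x}{2}$)
$1620 + g{\left(Z{\left(-3,-6 \right)},-40 \right)} = 1620 - - \frac{13}{2} = 1620 + \left(- \frac{27}{2} + 20\right) = 1620 + \frac{13}{2} = \frac{3253}{2}$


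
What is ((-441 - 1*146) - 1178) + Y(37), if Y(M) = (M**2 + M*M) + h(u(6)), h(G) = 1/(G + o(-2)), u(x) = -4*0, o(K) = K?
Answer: 1945/2 ≈ 972.50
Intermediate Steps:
u(x) = 0
h(G) = 1/(-2 + G) (h(G) = 1/(G - 2) = 1/(-2 + G))
Y(M) = -1/2 + 2*M**2 (Y(M) = (M**2 + M*M) + 1/(-2 + 0) = (M**2 + M**2) + 1/(-2) = 2*M**2 - 1/2 = -1/2 + 2*M**2)
((-441 - 1*146) - 1178) + Y(37) = ((-441 - 1*146) - 1178) + (-1/2 + 2*37**2) = ((-441 - 146) - 1178) + (-1/2 + 2*1369) = (-587 - 1178) + (-1/2 + 2738) = -1765 + 5475/2 = 1945/2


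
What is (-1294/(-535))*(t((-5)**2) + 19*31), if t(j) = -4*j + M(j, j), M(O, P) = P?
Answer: 665116/535 ≈ 1243.2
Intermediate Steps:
t(j) = -3*j (t(j) = -4*j + j = -3*j)
(-1294/(-535))*(t((-5)**2) + 19*31) = (-1294/(-535))*(-3*(-5)**2 + 19*31) = (-1294*(-1/535))*(-3*25 + 589) = 1294*(-75 + 589)/535 = (1294/535)*514 = 665116/535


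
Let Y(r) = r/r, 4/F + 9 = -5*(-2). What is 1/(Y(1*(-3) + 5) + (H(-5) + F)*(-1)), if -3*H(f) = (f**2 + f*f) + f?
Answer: 1/12 ≈ 0.083333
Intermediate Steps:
H(f) = -2*f**2/3 - f/3 (H(f) = -((f**2 + f*f) + f)/3 = -((f**2 + f**2) + f)/3 = -(2*f**2 + f)/3 = -(f + 2*f**2)/3 = -2*f**2/3 - f/3)
F = 4 (F = 4/(-9 - 5*(-2)) = 4/(-9 + 10) = 4/1 = 4*1 = 4)
Y(r) = 1
1/(Y(1*(-3) + 5) + (H(-5) + F)*(-1)) = 1/(1 + (-1/3*(-5)*(1 + 2*(-5)) + 4)*(-1)) = 1/(1 + (-1/3*(-5)*(1 - 10) + 4)*(-1)) = 1/(1 + (-1/3*(-5)*(-9) + 4)*(-1)) = 1/(1 + (-15 + 4)*(-1)) = 1/(1 - 11*(-1)) = 1/(1 + 11) = 1/12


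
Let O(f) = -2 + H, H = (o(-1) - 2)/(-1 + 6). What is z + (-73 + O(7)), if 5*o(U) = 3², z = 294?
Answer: 5474/25 ≈ 218.96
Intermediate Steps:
o(U) = 9/5 (o(U) = (⅕)*3² = (⅕)*9 = 9/5)
H = -1/25 (H = (9/5 - 2)/(-1 + 6) = -⅕/5 = -⅕*⅕ = -1/25 ≈ -0.040000)
O(f) = -51/25 (O(f) = -2 - 1/25 = -51/25)
z + (-73 + O(7)) = 294 + (-73 - 51/25) = 294 - 1876/25 = 5474/25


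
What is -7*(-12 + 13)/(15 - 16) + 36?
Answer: 43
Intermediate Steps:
-7*(-12 + 13)/(15 - 16) + 36 = -7/(-1) + 36 = -7*(-1) + 36 = 7 + 36 = 43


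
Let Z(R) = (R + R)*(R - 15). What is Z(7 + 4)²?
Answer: 7744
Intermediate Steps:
Z(R) = 2*R*(-15 + R) (Z(R) = (2*R)*(-15 + R) = 2*R*(-15 + R))
Z(7 + 4)² = (2*(7 + 4)*(-15 + (7 + 4)))² = (2*11*(-15 + 11))² = (2*11*(-4))² = (-88)² = 7744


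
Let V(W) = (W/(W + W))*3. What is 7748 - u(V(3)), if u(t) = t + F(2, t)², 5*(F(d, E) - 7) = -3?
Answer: 385277/50 ≈ 7705.5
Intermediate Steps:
F(d, E) = 32/5 (F(d, E) = 7 + (⅕)*(-3) = 7 - ⅗ = 32/5)
V(W) = 3/2 (V(W) = (W/((2*W)))*3 = ((1/(2*W))*W)*3 = (½)*3 = 3/2)
u(t) = 1024/25 + t (u(t) = t + (32/5)² = t + 1024/25 = 1024/25 + t)
7748 - u(V(3)) = 7748 - (1024/25 + 3/2) = 7748 - 1*2123/50 = 7748 - 2123/50 = 385277/50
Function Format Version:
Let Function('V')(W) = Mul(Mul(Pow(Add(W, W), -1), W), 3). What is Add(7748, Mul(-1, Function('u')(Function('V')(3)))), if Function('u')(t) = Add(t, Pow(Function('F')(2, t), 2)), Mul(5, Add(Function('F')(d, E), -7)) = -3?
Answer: Rational(385277, 50) ≈ 7705.5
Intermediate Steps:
Function('F')(d, E) = Rational(32, 5) (Function('F')(d, E) = Add(7, Mul(Rational(1, 5), -3)) = Add(7, Rational(-3, 5)) = Rational(32, 5))
Function('V')(W) = Rational(3, 2) (Function('V')(W) = Mul(Mul(Pow(Mul(2, W), -1), W), 3) = Mul(Mul(Mul(Rational(1, 2), Pow(W, -1)), W), 3) = Mul(Rational(1, 2), 3) = Rational(3, 2))
Function('u')(t) = Add(Rational(1024, 25), t) (Function('u')(t) = Add(t, Pow(Rational(32, 5), 2)) = Add(t, Rational(1024, 25)) = Add(Rational(1024, 25), t))
Add(7748, Mul(-1, Function('u')(Function('V')(3)))) = Add(7748, Mul(-1, Add(Rational(1024, 25), Rational(3, 2)))) = Add(7748, Mul(-1, Rational(2123, 50))) = Add(7748, Rational(-2123, 50)) = Rational(385277, 50)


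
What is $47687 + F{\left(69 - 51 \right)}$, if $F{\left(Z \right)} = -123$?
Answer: $47564$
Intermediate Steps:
$47687 + F{\left(69 - 51 \right)} = 47687 - 123 = 47564$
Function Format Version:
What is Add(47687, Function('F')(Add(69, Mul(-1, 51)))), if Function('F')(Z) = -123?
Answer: 47564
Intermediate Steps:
Add(47687, Function('F')(Add(69, Mul(-1, 51)))) = Add(47687, -123) = 47564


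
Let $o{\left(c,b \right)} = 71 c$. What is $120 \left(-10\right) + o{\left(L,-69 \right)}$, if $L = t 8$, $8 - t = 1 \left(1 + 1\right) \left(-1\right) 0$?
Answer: $3344$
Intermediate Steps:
$t = 8$ ($t = 8 - 1 \left(1 + 1\right) \left(-1\right) 0 = 8 - 1 \cdot 2 \left(-1\right) 0 = 8 - 1 \left(-2\right) 0 = 8 - \left(-2\right) 0 = 8 - 0 = 8 + 0 = 8$)
$L = 64$ ($L = 8 \cdot 8 = 64$)
$120 \left(-10\right) + o{\left(L,-69 \right)} = 120 \left(-10\right) + 71 \cdot 64 = -1200 + 4544 = 3344$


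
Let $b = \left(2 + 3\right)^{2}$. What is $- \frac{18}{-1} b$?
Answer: $450$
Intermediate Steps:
$b = 25$ ($b = 5^{2} = 25$)
$- \frac{18}{-1} b = - \frac{18}{-1} \cdot 25 = \left(-18\right) \left(-1\right) 25 = 18 \cdot 25 = 450$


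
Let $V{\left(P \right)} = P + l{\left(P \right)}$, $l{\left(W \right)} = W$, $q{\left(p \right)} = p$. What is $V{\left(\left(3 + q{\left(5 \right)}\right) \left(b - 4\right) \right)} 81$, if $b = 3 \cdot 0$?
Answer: $-5184$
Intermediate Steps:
$b = 0$
$V{\left(P \right)} = 2 P$ ($V{\left(P \right)} = P + P = 2 P$)
$V{\left(\left(3 + q{\left(5 \right)}\right) \left(b - 4\right) \right)} 81 = 2 \left(3 + 5\right) \left(0 - 4\right) 81 = 2 \cdot 8 \left(-4\right) 81 = 2 \left(-32\right) 81 = \left(-64\right) 81 = -5184$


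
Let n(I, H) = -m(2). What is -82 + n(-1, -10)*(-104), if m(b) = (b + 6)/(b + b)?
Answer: 126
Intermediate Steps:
m(b) = (6 + b)/(2*b) (m(b) = (6 + b)/((2*b)) = (6 + b)*(1/(2*b)) = (6 + b)/(2*b))
n(I, H) = -2 (n(I, H) = -(6 + 2)/(2*2) = -8/(2*2) = -1*2 = -2)
-82 + n(-1, -10)*(-104) = -82 - 2*(-104) = -82 + 208 = 126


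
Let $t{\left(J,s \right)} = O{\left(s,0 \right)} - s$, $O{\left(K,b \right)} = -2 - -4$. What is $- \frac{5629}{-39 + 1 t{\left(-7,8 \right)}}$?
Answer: $\frac{5629}{45} \approx 125.09$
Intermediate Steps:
$O{\left(K,b \right)} = 2$ ($O{\left(K,b \right)} = -2 + 4 = 2$)
$t{\left(J,s \right)} = 2 - s$
$- \frac{5629}{-39 + 1 t{\left(-7,8 \right)}} = - \frac{5629}{-39 + 1 \left(2 - 8\right)} = - \frac{5629}{-39 + 1 \left(-6\right)} = - \frac{5629}{-39 - 6} = - \frac{5629}{-45} = \left(-5629\right) \left(- \frac{1}{45}\right) = \frac{5629}{45}$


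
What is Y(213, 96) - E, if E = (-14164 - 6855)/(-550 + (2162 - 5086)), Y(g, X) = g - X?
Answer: 385439/3474 ≈ 110.95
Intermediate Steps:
E = 21019/3474 (E = -21019/(-550 - 2924) = -21019/(-3474) = -21019*(-1/3474) = 21019/3474 ≈ 6.0504)
Y(213, 96) - E = (213 - 1*96) - 1*21019/3474 = (213 - 96) - 21019/3474 = 117 - 21019/3474 = 385439/3474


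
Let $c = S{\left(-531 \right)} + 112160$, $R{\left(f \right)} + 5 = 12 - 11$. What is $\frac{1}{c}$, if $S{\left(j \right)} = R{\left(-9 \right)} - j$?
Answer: $\frac{1}{112687} \approx 8.8741 \cdot 10^{-6}$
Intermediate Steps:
$R{\left(f \right)} = -4$ ($R{\left(f \right)} = -5 + \left(12 - 11\right) = -5 + 1 = -4$)
$S{\left(j \right)} = -4 - j$
$c = 112687$ ($c = \left(-4 - -531\right) + 112160 = \left(-4 + 531\right) + 112160 = 527 + 112160 = 112687$)
$\frac{1}{c} = \frac{1}{112687}$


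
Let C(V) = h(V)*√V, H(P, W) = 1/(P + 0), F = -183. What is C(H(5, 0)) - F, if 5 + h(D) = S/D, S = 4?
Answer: 183 + 3*√5 ≈ 189.71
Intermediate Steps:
h(D) = -5 + 4/D
H(P, W) = 1/P
C(V) = √V*(-5 + 4/V) (C(V) = (-5 + 4/V)*√V = √V*(-5 + 4/V))
C(H(5, 0)) - F = (4 - 5/5)/√(1/5) - 1*(-183) = (4 - 5*⅕)/5^(-½) + 183 = √5*(4 - 1) + 183 = √5*3 + 183 = 3*√5 + 183 = 183 + 3*√5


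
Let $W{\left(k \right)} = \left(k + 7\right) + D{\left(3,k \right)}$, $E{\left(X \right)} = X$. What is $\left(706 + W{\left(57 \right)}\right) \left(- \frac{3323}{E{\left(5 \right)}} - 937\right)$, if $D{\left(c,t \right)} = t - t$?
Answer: $-1233232$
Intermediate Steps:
$D{\left(c,t \right)} = 0$
$W{\left(k \right)} = 7 + k$ ($W{\left(k \right)} = \left(k + 7\right) + 0 = \left(7 + k\right) + 0 = 7 + k$)
$\left(706 + W{\left(57 \right)}\right) \left(- \frac{3323}{E{\left(5 \right)}} - 937\right) = \left(706 + \left(7 + 57\right)\right) \left(- \frac{3323}{5} - 937\right) = \left(706 + 64\right) \left(\left(-3323\right) \frac{1}{5} - 937\right) = 770 \left(- \frac{3323}{5} - 937\right) = 770 \left(- \frac{8008}{5}\right) = -1233232$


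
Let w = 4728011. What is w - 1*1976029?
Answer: 2751982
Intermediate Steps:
w - 1*1976029 = 4728011 - 1*1976029 = 4728011 - 1976029 = 2751982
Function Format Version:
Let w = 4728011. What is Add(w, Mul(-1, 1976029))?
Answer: 2751982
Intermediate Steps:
Add(w, Mul(-1, 1976029)) = Add(4728011, Mul(-1, 1976029)) = Add(4728011, -1976029) = 2751982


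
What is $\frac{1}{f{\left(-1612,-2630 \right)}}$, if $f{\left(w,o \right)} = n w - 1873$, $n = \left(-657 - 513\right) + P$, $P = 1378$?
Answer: $- \frac{1}{337169} \approx -2.9659 \cdot 10^{-6}$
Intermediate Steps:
$n = 208$ ($n = \left(-657 - 513\right) + 1378 = -1170 + 1378 = 208$)
$f{\left(w,o \right)} = -1873 + 208 w$ ($f{\left(w,o \right)} = 208 w - 1873 = -1873 + 208 w$)
$\frac{1}{f{\left(-1612,-2630 \right)}} = \frac{1}{-1873 + 208 \left(-1612\right)} = \frac{1}{-1873 - 335296} = \frac{1}{-337169} = - \frac{1}{337169}$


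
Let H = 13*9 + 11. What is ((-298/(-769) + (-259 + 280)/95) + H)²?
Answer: 88275401459001/5337033025 ≈ 16540.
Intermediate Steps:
H = 128 (H = 117 + 11 = 128)
((-298/(-769) + (-259 + 280)/95) + H)² = ((-298/(-769) + (-259 + 280)/95) + 128)² = ((-298*(-1/769) + 21*(1/95)) + 128)² = ((298/769 + 21/95) + 128)² = (44459/73055 + 128)² = (9395499/73055)² = 88275401459001/5337033025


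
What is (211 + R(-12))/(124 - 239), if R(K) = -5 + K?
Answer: -194/115 ≈ -1.6870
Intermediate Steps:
(211 + R(-12))/(124 - 239) = (211 + (-5 - 12))/(124 - 239) = (211 - 17)/(-115) = 194*(-1/115) = -194/115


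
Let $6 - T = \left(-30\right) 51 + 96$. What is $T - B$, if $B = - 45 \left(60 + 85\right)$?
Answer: $7965$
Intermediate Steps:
$B = -6525$ ($B = \left(-45\right) 145 = -6525$)
$T = 1440$ ($T = 6 - \left(\left(-30\right) 51 + 96\right) = 6 - \left(-1530 + 96\right) = 6 - -1434 = 6 + 1434 = 1440$)
$T - B = 1440 - -6525 = 1440 + 6525 = 7965$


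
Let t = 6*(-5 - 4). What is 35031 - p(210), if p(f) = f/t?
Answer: 315314/9 ≈ 35035.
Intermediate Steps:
t = -54 (t = 6*(-9) = -54)
p(f) = -f/54 (p(f) = f/(-54) = f*(-1/54) = -f/54)
35031 - p(210) = 35031 - (-1)*210/54 = 35031 - 1*(-35/9) = 35031 + 35/9 = 315314/9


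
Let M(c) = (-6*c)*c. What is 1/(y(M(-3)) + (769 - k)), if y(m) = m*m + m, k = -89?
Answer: 1/3720 ≈ 0.00026882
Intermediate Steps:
M(c) = -6*c²
y(m) = m + m² (y(m) = m² + m = m + m²)
1/(y(M(-3)) + (769 - k)) = 1/((-6*(-3)²)*(1 - 6*(-3)²) + (769 - 1*(-89))) = 1/((-6*9)*(1 - 6*9) + (769 + 89)) = 1/(-54*(1 - 54) + 858) = 1/(-54*(-53) + 858) = 1/(2862 + 858) = 1/3720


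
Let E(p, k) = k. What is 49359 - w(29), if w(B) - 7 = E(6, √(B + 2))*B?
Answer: 49352 - 29*√31 ≈ 49191.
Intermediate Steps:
w(B) = 7 + B*√(2 + B) (w(B) = 7 + √(B + 2)*B = 7 + √(2 + B)*B = 7 + B*√(2 + B))
49359 - w(29) = 49359 - (7 + 29*√(2 + 29)) = 49359 - (7 + 29*√31) = 49359 + (-7 - 29*√31) = 49352 - 29*√31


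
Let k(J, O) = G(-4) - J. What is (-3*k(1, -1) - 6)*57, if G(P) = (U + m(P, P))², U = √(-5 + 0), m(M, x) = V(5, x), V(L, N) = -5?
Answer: -3591 + 1710*I*√5 ≈ -3591.0 + 3823.7*I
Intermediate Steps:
m(M, x) = -5
U = I*√5 (U = √(-5) = I*√5 ≈ 2.2361*I)
G(P) = (-5 + I*√5)² (G(P) = (I*√5 - 5)² = (-5 + I*√5)²)
k(J, O) = (5 - I*√5)² - J
(-3*k(1, -1) - 6)*57 = (-3*((5 - I*√5)² - 1*1) - 6)*57 = (-3*((5 - I*√5)² - 1) - 6)*57 = (-3*(-1 + (5 - I*√5)²) - 6)*57 = ((3 - 3*(5 - I*√5)²) - 6)*57 = (-3 - 3*(5 - I*√5)²)*57 = -171 - 171*(5 - I*√5)²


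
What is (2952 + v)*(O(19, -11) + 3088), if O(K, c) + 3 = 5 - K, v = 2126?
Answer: 15594538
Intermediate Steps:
O(K, c) = 2 - K (O(K, c) = -3 + (5 - K) = 2 - K)
(2952 + v)*(O(19, -11) + 3088) = (2952 + 2126)*((2 - 1*19) + 3088) = 5078*((2 - 19) + 3088) = 5078*(-17 + 3088) = 5078*3071 = 15594538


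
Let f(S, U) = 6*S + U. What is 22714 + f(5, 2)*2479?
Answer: 102042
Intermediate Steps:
f(S, U) = U + 6*S
22714 + f(5, 2)*2479 = 22714 + (2 + 6*5)*2479 = 22714 + (2 + 30)*2479 = 22714 + 32*2479 = 22714 + 79328 = 102042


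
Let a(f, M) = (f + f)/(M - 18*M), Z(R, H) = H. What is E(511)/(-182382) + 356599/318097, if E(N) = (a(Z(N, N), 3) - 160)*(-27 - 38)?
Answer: 1563524673604/1479386759877 ≈ 1.0569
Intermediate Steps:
a(f, M) = -2*f/(17*M) (a(f, M) = (2*f)/((-17*M)) = (2*f)*(-1/(17*M)) = -2*f/(17*M))
E(N) = 10400 + 130*N/51 (E(N) = (-2/17*N/3 - 160)*(-27 - 38) = (-2/17*N*1/3 - 160)*(-65) = (-2*N/51 - 160)*(-65) = (-160 - 2*N/51)*(-65) = 10400 + 130*N/51)
E(511)/(-182382) + 356599/318097 = (10400 + (130/51)*511)/(-182382) + 356599/318097 = (10400 + 66430/51)*(-1/182382) + 356599*(1/318097) = (596830/51)*(-1/182382) + 356599/318097 = -298415/4650741 + 356599/318097 = 1563524673604/1479386759877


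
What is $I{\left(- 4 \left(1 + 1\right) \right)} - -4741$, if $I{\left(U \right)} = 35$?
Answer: $4776$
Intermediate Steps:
$I{\left(- 4 \left(1 + 1\right) \right)} - -4741 = 35 - -4741 = 35 + 4741 = 4776$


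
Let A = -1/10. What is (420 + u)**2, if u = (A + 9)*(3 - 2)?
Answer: 18395521/100 ≈ 1.8396e+5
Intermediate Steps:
A = -1/10 (A = -1*1/10 = -1/10 ≈ -0.10000)
u = 89/10 (u = (-1/10 + 9)*(3 - 2) = (89/10)*1 = 89/10 ≈ 8.9000)
(420 + u)**2 = (420 + 89/10)**2 = (4289/10)**2 = 18395521/100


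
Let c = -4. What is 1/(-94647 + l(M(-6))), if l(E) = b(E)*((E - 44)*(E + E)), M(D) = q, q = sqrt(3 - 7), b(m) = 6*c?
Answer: -10495/993287689 - 1408*I/2979863067 ≈ -1.0566e-5 - 4.725e-7*I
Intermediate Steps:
b(m) = -24 (b(m) = 6*(-4) = -24)
q = 2*I (q = sqrt(-4) = 2*I ≈ 2.0*I)
M(D) = 2*I
l(E) = -48*E*(-44 + E) (l(E) = -24*(E - 44)*(E + E) = -24*(-44 + E)*2*E = -48*E*(-44 + E))
1/(-94647 + l(M(-6))) = 1/(-94647 + 48*(2*I)*(44 - 2*I)) = 1/(-94647 + 96*I*(44 - 2*I))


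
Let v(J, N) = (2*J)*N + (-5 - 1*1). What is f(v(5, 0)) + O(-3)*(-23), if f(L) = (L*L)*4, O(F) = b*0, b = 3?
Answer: 144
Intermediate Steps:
O(F) = 0 (O(F) = 3*0 = 0)
v(J, N) = -6 + 2*J*N (v(J, N) = 2*J*N + (-5 - 1) = 2*J*N - 6 = -6 + 2*J*N)
f(L) = 4*L**2 (f(L) = L**2*4 = 4*L**2)
f(v(5, 0)) + O(-3)*(-23) = 4*(-6 + 2*5*0)**2 + 0*(-23) = 4*(-6 + 0)**2 + 0 = 4*(-6)**2 + 0 = 4*36 + 0 = 144 + 0 = 144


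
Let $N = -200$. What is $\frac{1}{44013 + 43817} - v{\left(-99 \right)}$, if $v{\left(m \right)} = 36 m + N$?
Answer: $\frac{330592121}{87830} \approx 3764.0$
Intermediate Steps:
$v{\left(m \right)} = -200 + 36 m$ ($v{\left(m \right)} = 36 m - 200 = -200 + 36 m$)
$\frac{1}{44013 + 43817} - v{\left(-99 \right)} = \frac{1}{44013 + 43817} - \left(-200 + 36 \left(-99\right)\right) = \frac{1}{87830} - \left(-200 - 3564\right) = \frac{1}{87830} - -3764 = \frac{1}{87830} + 3764 = \frac{330592121}{87830}$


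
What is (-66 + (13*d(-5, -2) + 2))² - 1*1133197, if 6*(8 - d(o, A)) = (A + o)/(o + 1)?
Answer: -651966311/576 ≈ -1.1319e+6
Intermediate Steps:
d(o, A) = 8 - (A + o)/(6*(1 + o)) (d(o, A) = 8 - (A + o)/(6*(o + 1)) = 8 - (A + o)/(6*(1 + o)))
(-66 + (13*d(-5, -2) + 2))² - 1*1133197 = (-66 + (13*((48 - 1*(-2) + 47*(-5))/(6*(1 - 5))) + 2))² - 1*1133197 = (-66 + (13*((⅙)*(48 + 2 - 235)/(-4)) + 2))² - 1133197 = (-66 + (13*((⅙)*(-¼)*(-185)) + 2))² - 1133197 = (-66 + (13*(185/24) + 2))² - 1133197 = (-66 + (2405/24 + 2))² - 1133197 = (-66 + 2453/24)² - 1133197 = (869/24)² - 1133197 = 755161/576 - 1133197 = -651966311/576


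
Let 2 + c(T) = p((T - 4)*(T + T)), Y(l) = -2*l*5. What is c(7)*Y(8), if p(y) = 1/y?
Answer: 3320/21 ≈ 158.10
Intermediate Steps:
Y(l) = -10*l
p(y) = 1/y
c(T) = -2 + 1/(2*T*(-4 + T)) (c(T) = -2 + 1/((T - 4)*(T + T)) = -2 + 1/((-4 + T)*(2*T)) = -2 + 1/(2*T*(-4 + T)))
c(7)*Y(8) = ((½)*(1 - 4*7*(-4 + 7))/(7*(-4 + 7)))*(-10*8) = ((½)*(⅐)*(1 - 4*7*3)/3)*(-80) = ((½)*(⅐)*(⅓)*(1 - 84))*(-80) = ((½)*(⅐)*(⅓)*(-83))*(-80) = -83/42*(-80) = 3320/21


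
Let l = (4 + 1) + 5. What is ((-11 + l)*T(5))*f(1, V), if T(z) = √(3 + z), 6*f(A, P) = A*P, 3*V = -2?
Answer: 2*√2/9 ≈ 0.31427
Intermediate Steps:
V = -⅔ (V = (⅓)*(-2) = -⅔ ≈ -0.66667)
f(A, P) = A*P/6 (f(A, P) = (A*P)/6 = A*P/6)
l = 10 (l = 5 + 5 = 10)
((-11 + l)*T(5))*f(1, V) = ((-11 + 10)*√(3 + 5))*((⅙)*1*(-⅔)) = -√8*(-⅑) = -2*√2*(-⅑) = 2*√2/9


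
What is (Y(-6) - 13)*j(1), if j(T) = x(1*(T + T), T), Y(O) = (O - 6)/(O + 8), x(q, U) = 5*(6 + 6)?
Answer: -1140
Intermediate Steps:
x(q, U) = 60 (x(q, U) = 5*12 = 60)
Y(O) = (-6 + O)/(8 + O)
j(T) = 60
(Y(-6) - 13)*j(1) = ((-6 - 6)/(8 - 6) - 13)*60 = (-12/2 - 13)*60 = ((½)*(-12) - 13)*60 = (-6 - 13)*60 = -19*60 = -1140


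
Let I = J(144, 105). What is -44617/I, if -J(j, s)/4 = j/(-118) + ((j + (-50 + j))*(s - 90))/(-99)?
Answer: -86869299/290344 ≈ -299.19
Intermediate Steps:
J(j, s) = 2*j/59 + 4*(-90 + s)*(-50 + 2*j)/99 (J(j, s) = -4*(j/(-118) + ((j + (-50 + j))*(s - 90))/(-99)) = -4*(j*(-1/118) + ((-50 + 2*j)*(-90 + s))*(-1/99)) = -4*(-j/118 + ((-90 + s)*(-50 + 2*j))*(-1/99)) = -4*(-j/118 - (-90 + s)*(-50 + 2*j)/99) = 2*j/59 + 4*(-90 + s)*(-50 + 2*j)/99)
I = 290344/1947 (I = 2000/11 - 4698/649*144 - 200/99*105 + (8/99)*144*105 = 2000/11 - 676512/649 - 7000/33 + 13440/11 = 290344/1947 ≈ 149.12)
-44617/I = -44617/290344/1947 = -44617*1947/290344 = -86869299/290344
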